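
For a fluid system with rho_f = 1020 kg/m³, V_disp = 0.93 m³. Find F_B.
Formula: F_B = \rho_f g V_{disp}
F_B = 1020·9.81·0.93 = 9306 N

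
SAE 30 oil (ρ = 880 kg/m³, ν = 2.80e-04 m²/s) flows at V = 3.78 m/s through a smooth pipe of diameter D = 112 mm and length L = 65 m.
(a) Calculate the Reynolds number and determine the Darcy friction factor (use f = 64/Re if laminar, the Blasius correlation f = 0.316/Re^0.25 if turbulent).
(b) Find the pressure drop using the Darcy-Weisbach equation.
(a) Re = V·D/ν = 3.78·0.112/2.80e-04 = 1512 → laminar (Re < 2300); f = 64/Re = 64/1512 = 0.042328
(b) Darcy-Weisbach: ΔP = f·(L/D)·½ρV²/1000 = 0.042328·(65/0.112)·½·880·3.78²/1000 = 154.4 kPa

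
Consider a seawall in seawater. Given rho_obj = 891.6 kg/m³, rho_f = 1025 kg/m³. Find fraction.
Formula: f_{sub} = \frac{\rho_{obj}}{\rho_f}
fraction = 891.6/1025 = 0.8699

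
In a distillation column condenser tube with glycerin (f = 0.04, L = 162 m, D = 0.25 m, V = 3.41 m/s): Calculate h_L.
Formula: h_L = f \frac{L}{D} \frac{V^2}{2g}
h_L = 0.04·(162/0.25)·3.41²/(2·9.81) = 15.36 m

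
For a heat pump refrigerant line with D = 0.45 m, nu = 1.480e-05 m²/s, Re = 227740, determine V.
Formula: Re = \frac{V D}{\nu}
Substituting knowns: 227740 = V·0.45/1.480e-05
Solving for V: V = 227740·1.480e-05/0.45 = 7.49 m/s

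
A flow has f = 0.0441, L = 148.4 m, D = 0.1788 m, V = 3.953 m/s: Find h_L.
Formula: h_L = f \frac{L}{D} \frac{V^2}{2g}
h_L = 0.0441·(148.4/0.1788)·3.953²/(2·9.81) = 29.15 m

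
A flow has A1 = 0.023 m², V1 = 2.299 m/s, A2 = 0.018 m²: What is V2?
Formula: V_2 = \frac{A_1 V_1}{A_2}
V2 = 0.023·2.299/0.018 = 2.938 m/s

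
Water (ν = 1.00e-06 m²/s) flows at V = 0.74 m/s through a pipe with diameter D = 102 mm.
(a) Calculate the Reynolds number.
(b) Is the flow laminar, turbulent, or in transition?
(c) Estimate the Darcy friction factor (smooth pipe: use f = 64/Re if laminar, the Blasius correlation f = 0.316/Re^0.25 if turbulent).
(a) Re = V·D/ν = 0.74·0.102/1.00e-06 = 75480
(b) Flow regime: turbulent (Re > 4000)
(c) Friction factor: f = 0.316/Re^0.25 = 0.316/75480^0.25 = 0.01906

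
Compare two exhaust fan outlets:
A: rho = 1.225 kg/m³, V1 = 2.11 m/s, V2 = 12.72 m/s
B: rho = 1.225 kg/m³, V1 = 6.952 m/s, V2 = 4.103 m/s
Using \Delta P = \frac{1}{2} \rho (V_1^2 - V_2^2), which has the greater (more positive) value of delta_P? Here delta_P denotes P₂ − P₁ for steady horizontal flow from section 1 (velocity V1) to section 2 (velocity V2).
delta_P(A) = -0.09637 kPa, delta_P(B) = 0.01929 kPa. Answer: B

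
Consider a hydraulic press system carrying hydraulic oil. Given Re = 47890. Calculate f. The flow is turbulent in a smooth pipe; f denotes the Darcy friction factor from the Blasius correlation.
Formula: f = \frac{0.316}{Re^{0.25}}
f = 0.316/47890^0.25 = 0.02136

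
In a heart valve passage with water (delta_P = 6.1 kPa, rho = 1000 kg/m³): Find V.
Formula: V = \sqrt{\frac{2 \Delta P}{\rho}}
V = √(2·(6.1·1000)/1000) = 3.493 m/s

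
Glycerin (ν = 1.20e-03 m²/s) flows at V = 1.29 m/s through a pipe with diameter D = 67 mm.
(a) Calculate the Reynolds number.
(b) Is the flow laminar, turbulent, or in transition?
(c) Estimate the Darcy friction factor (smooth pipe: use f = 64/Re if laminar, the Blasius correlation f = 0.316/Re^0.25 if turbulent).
(a) Re = V·D/ν = 1.29·0.067/1.20e-03 = 72.025
(b) Flow regime: laminar (Re < 2300)
(c) Friction factor: f = 64/Re = 64/72.025 = 0.8886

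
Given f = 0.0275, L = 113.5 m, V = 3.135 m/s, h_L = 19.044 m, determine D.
Formula: h_L = f \frac{L}{D} \frac{V^2}{2g}
Substituting knowns: 19.044 = 0.0275·(113.5/D)·3.135²/(2·9.81)
Solving for D: D = 0.0275·113.5·3.135²/(2·9.81·19.044) = 0.0821 m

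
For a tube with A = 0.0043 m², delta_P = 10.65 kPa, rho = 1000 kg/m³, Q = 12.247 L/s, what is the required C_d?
Formula: Q = C_d A \sqrt{\frac{2 \Delta P}{\rho}}
Substituting knowns: 12.247 = C_d·0.0043·√(2·(10.65·1000)/1000)·1000
Solving for C_d: C_d = (12.247/1000)/(0.0043·√(2·(10.65·1000)/1000)) = 0.6171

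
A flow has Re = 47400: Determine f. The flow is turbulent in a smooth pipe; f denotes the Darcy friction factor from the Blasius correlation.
Formula: f = \frac{0.316}{Re^{0.25}}
f = 0.316/47400^0.25 = 0.02142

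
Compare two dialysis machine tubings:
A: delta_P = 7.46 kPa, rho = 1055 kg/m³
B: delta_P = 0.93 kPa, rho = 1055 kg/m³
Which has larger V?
V(A) = 3.761 m/s, V(B) = 1.328 m/s. Answer: A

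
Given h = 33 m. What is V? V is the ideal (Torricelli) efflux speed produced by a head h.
Formula: V = \sqrt{2 g h}
V = √(2·9.81·33) = 25.45 m/s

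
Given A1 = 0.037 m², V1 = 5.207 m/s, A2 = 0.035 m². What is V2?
Formula: V_2 = \frac{A_1 V_1}{A_2}
V2 = 0.037·5.207/0.035 = 5.505 m/s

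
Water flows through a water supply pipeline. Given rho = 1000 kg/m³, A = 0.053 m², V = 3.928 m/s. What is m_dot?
Formula: \dot{m} = \rho A V
m_dot = 1000·0.053·3.928 = 208.2 kg/s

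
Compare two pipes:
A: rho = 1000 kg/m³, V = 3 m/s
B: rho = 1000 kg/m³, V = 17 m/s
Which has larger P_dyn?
P_dyn(A) = 4.5 kPa, P_dyn(B) = 144.5 kPa. Answer: B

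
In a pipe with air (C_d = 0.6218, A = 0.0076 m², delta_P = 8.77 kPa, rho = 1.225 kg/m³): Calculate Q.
Formula: Q = C_d A \sqrt{\frac{2 \Delta P}{\rho}}
Q = 0.6218·0.0076·√(2·(8.77·1000)/1.225)·1000 = 565.5 L/s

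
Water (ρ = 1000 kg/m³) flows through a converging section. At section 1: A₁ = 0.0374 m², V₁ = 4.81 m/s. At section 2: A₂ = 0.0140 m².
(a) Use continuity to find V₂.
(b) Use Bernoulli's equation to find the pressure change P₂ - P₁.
(a) Continuity: A₁V₁=A₂V₂ -> V₂=A₁V₁/A₂=0.0374*4.81/0.0140=12.85 m/s
(b) Bernoulli: P₂-P₁=0.5*rho*(V₁^2-V₂^2)/1000=0.5*1000*(4.81^2-12.85^2)/1000=-70.99 kPa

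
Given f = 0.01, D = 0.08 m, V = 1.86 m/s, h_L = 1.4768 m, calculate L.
Formula: h_L = f \frac{L}{D} \frac{V^2}{2g}
Substituting knowns: 1.4768 = 0.01·(L/0.08)·1.86²/(2·9.81)
Solving for L: L = 1.4768·2·9.81·0.08/(0.01·1.86²) = 67 m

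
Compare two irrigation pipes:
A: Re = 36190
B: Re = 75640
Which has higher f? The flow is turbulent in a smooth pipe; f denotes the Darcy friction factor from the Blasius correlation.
f(A) = 0.02291, f(B) = 0.01905. Answer: A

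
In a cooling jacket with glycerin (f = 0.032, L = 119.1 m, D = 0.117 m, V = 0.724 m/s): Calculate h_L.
Formula: h_L = f \frac{L}{D} \frac{V^2}{2g}
h_L = 0.032·(119.1/0.117)·0.724²/(2·9.81) = 0.8703 m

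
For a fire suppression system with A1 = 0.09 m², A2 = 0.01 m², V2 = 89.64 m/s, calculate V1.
Formula: V_2 = \frac{A_1 V_1}{A_2}
Substituting knowns: 89.64 = 0.09·V1/0.01
Solving for V1: V1 = 89.64·0.01/0.09 = 9.96 m/s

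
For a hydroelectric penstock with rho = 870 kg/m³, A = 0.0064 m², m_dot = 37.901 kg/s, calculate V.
Formula: \dot{m} = \rho A V
Substituting knowns: 37.901 = 870·0.0064·V
Solving for V: V = 37.901/(870·0.0064) = 6.807 m/s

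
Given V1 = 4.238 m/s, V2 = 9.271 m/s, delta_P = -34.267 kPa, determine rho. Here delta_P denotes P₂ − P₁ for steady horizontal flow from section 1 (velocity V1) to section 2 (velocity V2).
Formula: \Delta P = \frac{1}{2} \rho (V_1^2 - V_2^2)
Substituting knowns: -34.267 = 0.5·rho·(4.238² − 9.271²)/1000
Solving for rho: rho = 2·(-34.267·1000)/(4.238² − 9.271²) = 1008 kg/m³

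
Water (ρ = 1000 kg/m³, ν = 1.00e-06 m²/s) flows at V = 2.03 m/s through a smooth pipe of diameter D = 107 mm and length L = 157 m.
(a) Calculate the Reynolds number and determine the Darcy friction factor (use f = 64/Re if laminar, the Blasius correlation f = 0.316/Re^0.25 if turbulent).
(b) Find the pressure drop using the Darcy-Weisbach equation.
(a) Re = V·D/ν = 2.03·0.107/1.00e-06 = 217210 → turbulent (Re > 4000); f = 0.316/Re^0.25 = 0.316/217210^0.25 = 0.014638 (Blasius is strictly valid for Re ≲ 1e5; used here as the smooth-pipe estimate the problem specifies)
(b) Darcy-Weisbach: ΔP = f·(L/D)·½ρV²/1000 = 0.014638·(157/0.107)·½·1000·2.03²/1000 = 44.25 kPa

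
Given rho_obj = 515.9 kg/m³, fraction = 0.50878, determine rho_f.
Formula: f_{sub} = \frac{\rho_{obj}}{\rho_f}
Substituting knowns: 0.50878 = 515.9/rho_f
Solving for rho_f: rho_f = 515.9/0.50878 = 1014 kg/m³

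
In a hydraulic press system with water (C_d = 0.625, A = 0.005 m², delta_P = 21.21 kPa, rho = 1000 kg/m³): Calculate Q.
Formula: Q = C_d A \sqrt{\frac{2 \Delta P}{\rho}}
Q = 0.625·0.005·√(2·(21.21·1000)/1000)·1000 = 20.35 L/s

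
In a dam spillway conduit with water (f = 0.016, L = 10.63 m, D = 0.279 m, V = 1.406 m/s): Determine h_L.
Formula: h_L = f \frac{L}{D} \frac{V^2}{2g}
h_L = 0.016·(10.63/0.279)·1.406²/(2·9.81) = 0.06142 m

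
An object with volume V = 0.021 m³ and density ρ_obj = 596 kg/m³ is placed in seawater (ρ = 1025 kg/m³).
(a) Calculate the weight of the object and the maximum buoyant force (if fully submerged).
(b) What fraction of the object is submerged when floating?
(a) W=rho_obj*g*V=596*9.81*0.021=122.8 N; F_B(max)=rho*g*V=1025*9.81*0.021=211.2 N
(b) Floating fraction=rho_obj/rho=596/1025=0.581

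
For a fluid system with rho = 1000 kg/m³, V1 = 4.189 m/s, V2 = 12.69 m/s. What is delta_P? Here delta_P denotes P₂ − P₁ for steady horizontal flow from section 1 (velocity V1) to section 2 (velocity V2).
Formula: \Delta P = \frac{1}{2} \rho (V_1^2 - V_2^2)
delta_P = 0.5·1000·(4.189² − 12.69²)/1000 = -71.74 kPa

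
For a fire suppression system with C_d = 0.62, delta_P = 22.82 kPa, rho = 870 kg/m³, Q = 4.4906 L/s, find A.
Formula: Q = C_d A \sqrt{\frac{2 \Delta P}{\rho}}
Substituting knowns: 4.4906 = 0.62·A·√(2·(22.82·1000)/870)·1000
Solving for A: A = (4.4906/1000)/(0.62·√(2·(22.82·1000)/870)) = 0.001 m²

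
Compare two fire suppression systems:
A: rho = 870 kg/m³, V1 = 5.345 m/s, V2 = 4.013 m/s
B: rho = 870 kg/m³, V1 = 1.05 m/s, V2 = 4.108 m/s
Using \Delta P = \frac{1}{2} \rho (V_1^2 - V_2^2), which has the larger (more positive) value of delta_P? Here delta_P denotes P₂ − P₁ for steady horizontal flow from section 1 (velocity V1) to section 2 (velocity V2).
delta_P(A) = 5.422 kPa, delta_P(B) = -6.861 kPa. Answer: A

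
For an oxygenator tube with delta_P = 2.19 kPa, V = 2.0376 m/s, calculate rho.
Formula: V = \sqrt{\frac{2 \Delta P}{\rho}}
Substituting knowns: 2.0376 = √(2·(2.19·1000)/rho)
Solving for rho: rho = 2·(2.19·1000)/2.0376² = 1055 kg/m³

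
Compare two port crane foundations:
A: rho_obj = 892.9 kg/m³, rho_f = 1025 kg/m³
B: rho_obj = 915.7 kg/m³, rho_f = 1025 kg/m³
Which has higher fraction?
fraction(A) = 0.8711, fraction(B) = 0.8934. Answer: B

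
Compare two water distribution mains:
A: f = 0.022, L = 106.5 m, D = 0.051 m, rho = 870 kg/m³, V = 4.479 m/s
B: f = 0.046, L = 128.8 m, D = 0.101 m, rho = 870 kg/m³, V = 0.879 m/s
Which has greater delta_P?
delta_P(A) = 400.9 kPa, delta_P(B) = 19.72 kPa. Answer: A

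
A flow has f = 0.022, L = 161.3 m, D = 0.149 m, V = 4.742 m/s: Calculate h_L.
Formula: h_L = f \frac{L}{D} \frac{V^2}{2g}
h_L = 0.022·(161.3/0.149)·4.742²/(2·9.81) = 27.3 m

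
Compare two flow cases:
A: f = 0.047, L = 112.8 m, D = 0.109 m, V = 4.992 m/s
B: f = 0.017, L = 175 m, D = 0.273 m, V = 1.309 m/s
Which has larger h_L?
h_L(A) = 61.78 m, h_L(B) = 0.9517 m. Answer: A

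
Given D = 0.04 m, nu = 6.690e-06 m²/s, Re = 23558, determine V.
Formula: Re = \frac{V D}{\nu}
Substituting knowns: 23558 = V·0.04/6.690e-06
Solving for V: V = 23558·6.690e-06/0.04 = 3.94 m/s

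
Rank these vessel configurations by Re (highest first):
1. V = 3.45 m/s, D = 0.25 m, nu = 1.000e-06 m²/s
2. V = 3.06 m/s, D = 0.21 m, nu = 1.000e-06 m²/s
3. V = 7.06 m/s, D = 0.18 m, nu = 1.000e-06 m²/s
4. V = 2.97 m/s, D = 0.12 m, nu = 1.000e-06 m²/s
Case 1: Re = 862500
Case 2: Re = 642600
Case 3: Re = 1.271e+06
Case 4: Re = 356400
Ranking (highest first): 3, 1, 2, 4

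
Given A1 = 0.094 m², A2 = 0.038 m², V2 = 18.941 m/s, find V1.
Formula: V_2 = \frac{A_1 V_1}{A_2}
Substituting knowns: 18.941 = 0.094·V1/0.038
Solving for V1: V1 = 18.941·0.038/0.094 = 7.657 m/s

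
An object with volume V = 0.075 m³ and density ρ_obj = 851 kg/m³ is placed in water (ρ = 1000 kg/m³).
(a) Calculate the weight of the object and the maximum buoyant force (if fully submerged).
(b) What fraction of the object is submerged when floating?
(a) W=rho_obj*g*V=851*9.81*0.075=626.1 N; F_B(max)=rho*g*V=1000*9.81*0.075=735.8 N
(b) Floating fraction=rho_obj/rho=851/1000=0.851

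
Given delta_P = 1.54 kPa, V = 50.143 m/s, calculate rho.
Formula: V = \sqrt{\frac{2 \Delta P}{\rho}}
Substituting knowns: 50.143 = √(2·(1.54·1000)/rho)
Solving for rho: rho = 2·(1.54·1000)/50.143² = 1.225 kg/m³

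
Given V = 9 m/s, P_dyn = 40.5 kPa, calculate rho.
Formula: P_{dyn} = \frac{1}{2} \rho V^2
Substituting knowns: 40.5 = 0.5·rho·9²/1000
Solving for rho: rho = 2·(40.5·1000)/9² = 1000 kg/m³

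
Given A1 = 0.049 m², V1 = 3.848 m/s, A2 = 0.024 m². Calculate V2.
Formula: V_2 = \frac{A_1 V_1}{A_2}
V2 = 0.049·3.848/0.024 = 7.856 m/s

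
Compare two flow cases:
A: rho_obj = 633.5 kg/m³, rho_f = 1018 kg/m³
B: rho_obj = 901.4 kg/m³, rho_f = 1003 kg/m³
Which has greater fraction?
fraction(A) = 0.6223, fraction(B) = 0.8987. Answer: B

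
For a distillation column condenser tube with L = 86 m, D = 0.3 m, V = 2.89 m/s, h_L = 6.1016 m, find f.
Formula: h_L = f \frac{L}{D} \frac{V^2}{2g}
Substituting knowns: 6.1016 = f·(86/0.3)·2.89²/(2·9.81)
Solving for f: f = 6.1016·2·9.81/((86/0.3)·2.89²) = 0.05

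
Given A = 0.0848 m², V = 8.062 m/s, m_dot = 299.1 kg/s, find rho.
Formula: \dot{m} = \rho A V
Substituting knowns: 299.1 = rho·0.0848·8.062
Solving for rho: rho = 299.1/(0.0848·8.062) = 437.5 kg/m³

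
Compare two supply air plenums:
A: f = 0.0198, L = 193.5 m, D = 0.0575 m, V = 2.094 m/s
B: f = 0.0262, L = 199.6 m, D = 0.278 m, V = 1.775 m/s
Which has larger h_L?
h_L(A) = 14.89 m, h_L(B) = 3.021 m. Answer: A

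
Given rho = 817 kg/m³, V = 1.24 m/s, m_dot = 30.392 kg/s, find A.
Formula: \dot{m} = \rho A V
Substituting knowns: 30.392 = 817·A·1.24
Solving for A: A = 30.392/(817·1.24) = 0.03 m²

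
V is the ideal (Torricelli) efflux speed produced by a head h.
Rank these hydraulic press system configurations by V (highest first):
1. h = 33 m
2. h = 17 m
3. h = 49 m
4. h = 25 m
Case 1: V = 25.45 m/s
Case 2: V = 18.26 m/s
Case 3: V = 31.01 m/s
Case 4: V = 22.15 m/s
Ranking (highest first): 3, 1, 4, 2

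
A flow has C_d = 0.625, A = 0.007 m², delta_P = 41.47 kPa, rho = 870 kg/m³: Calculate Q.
Formula: Q = C_d A \sqrt{\frac{2 \Delta P}{\rho}}
Q = 0.625·0.007·√(2·(41.47·1000)/870)·1000 = 42.72 L/s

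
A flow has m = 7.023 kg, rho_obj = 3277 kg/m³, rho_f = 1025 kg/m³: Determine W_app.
Formula: W_{app} = mg\left(1 - \frac{\rho_f}{\rho_{obj}}\right)
W_app = 7.023·9.81·(1 − 1025/3277) = 47.35 N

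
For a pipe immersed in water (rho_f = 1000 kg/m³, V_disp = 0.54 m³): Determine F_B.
Formula: F_B = \rho_f g V_{disp}
F_B = 1000·9.81·0.54 = 5297 N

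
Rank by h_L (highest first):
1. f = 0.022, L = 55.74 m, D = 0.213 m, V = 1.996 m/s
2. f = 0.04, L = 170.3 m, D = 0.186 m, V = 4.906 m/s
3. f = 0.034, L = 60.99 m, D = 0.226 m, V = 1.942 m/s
Case 1: h_L = 1.169 m
Case 2: h_L = 44.93 m
Case 3: h_L = 1.764 m
Ranking (highest first): 2, 3, 1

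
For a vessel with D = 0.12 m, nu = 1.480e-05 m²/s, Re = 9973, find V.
Formula: Re = \frac{V D}{\nu}
Substituting knowns: 9973 = V·0.12/1.480e-05
Solving for V: V = 9973·1.480e-05/0.12 = 1.23 m/s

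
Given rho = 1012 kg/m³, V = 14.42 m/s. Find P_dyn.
Formula: P_{dyn} = \frac{1}{2} \rho V^2
P_dyn = 0.5·1012·14.42²/1000 = 105.2 kPa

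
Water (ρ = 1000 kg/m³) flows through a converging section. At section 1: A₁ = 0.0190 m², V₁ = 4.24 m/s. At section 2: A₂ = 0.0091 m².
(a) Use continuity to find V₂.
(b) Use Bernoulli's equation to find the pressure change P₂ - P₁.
(a) Continuity: A₁V₁=A₂V₂ -> V₂=A₁V₁/A₂=0.0190*4.24/0.0091=8.85 m/s
(b) Bernoulli: P₂-P₁=0.5*rho*(V₁^2-V₂^2)/1000=0.5*1000*(4.24^2-8.85^2)/1000=-30.17 kPa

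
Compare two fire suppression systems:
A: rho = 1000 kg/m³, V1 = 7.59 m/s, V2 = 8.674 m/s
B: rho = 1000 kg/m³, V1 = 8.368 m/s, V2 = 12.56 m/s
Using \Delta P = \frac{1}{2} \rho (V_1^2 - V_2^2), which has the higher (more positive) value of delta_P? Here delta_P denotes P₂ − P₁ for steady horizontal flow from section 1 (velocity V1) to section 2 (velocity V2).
delta_P(A) = -8.815 kPa, delta_P(B) = -43.87 kPa. Answer: A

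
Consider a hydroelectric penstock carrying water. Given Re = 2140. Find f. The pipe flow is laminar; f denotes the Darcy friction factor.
Formula: f = \frac{64}{Re}
f = 64/2140 = 0.02991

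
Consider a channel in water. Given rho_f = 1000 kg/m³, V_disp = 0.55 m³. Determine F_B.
Formula: F_B = \rho_f g V_{disp}
F_B = 1000·9.81·0.55 = 5396 N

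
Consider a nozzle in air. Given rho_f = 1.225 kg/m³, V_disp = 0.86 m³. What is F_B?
Formula: F_B = \rho_f g V_{disp}
F_B = 1.225·9.81·0.86 = 10.33 N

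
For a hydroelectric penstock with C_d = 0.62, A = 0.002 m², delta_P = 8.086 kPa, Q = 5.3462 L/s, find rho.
Formula: Q = C_d A \sqrt{\frac{2 \Delta P}{\rho}}
Substituting knowns: 5.3462 = 0.62·0.002·√(2·(8.086·1000)/rho)·1000
Solving for rho: rho = 2·(8.086·1000)/((5.3462/1000)/(0.62·0.002))² = 870 kg/m³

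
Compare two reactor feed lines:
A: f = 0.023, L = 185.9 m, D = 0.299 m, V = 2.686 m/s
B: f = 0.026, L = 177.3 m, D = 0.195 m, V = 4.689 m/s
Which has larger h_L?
h_L(A) = 5.258 m, h_L(B) = 26.49 m. Answer: B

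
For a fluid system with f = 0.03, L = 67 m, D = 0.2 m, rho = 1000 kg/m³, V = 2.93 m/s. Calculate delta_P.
Formula: \Delta P = f \frac{L}{D} \frac{\rho V^2}{2}
delta_P = 0.03·(67/0.2)·0.5·1000·2.93²/1000 = 43.14 kPa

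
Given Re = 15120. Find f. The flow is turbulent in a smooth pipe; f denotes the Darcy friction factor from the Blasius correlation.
Formula: f = \frac{0.316}{Re^{0.25}}
f = 0.316/15120^0.25 = 0.0285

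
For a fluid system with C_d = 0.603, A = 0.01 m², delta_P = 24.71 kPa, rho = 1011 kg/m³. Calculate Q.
Formula: Q = C_d A \sqrt{\frac{2 \Delta P}{\rho}}
Q = 0.603·0.01·√(2·(24.71·1000)/1011)·1000 = 42.16 L/s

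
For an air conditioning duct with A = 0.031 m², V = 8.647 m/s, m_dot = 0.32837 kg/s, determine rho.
Formula: \dot{m} = \rho A V
Substituting knowns: 0.32837 = rho·0.031·8.647
Solving for rho: rho = 0.32837/(0.031·8.647) = 1.225 kg/m³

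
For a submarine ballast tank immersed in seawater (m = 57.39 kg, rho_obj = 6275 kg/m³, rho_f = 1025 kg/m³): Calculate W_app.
Formula: W_{app} = mg\left(1 - \frac{\rho_f}{\rho_{obj}}\right)
W_app = 57.39·9.81·(1 − 1025/6275) = 471 N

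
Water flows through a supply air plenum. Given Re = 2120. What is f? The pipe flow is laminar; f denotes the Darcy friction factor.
Formula: f = \frac{64}{Re}
f = 64/2120 = 0.03019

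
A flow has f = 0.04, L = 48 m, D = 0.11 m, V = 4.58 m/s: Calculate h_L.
Formula: h_L = f \frac{L}{D} \frac{V^2}{2g}
h_L = 0.04·(48/0.11)·4.58²/(2·9.81) = 18.66 m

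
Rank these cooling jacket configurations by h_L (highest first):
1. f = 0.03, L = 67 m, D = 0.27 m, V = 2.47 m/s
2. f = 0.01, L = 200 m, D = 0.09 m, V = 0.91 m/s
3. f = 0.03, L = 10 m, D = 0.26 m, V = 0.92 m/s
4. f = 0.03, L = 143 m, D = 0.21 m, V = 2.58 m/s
Case 1: h_L = 2.315 m
Case 2: h_L = 0.9379 m
Case 3: h_L = 0.04978 m
Case 4: h_L = 6.931 m
Ranking (highest first): 4, 1, 2, 3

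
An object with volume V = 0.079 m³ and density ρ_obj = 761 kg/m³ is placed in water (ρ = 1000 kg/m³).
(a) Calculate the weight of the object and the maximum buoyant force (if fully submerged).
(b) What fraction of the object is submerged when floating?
(a) W=rho_obj*g*V=761*9.81*0.079=589.8 N; F_B(max)=rho*g*V=1000*9.81*0.079=775.0 N
(b) Floating fraction=rho_obj/rho=761/1000=0.761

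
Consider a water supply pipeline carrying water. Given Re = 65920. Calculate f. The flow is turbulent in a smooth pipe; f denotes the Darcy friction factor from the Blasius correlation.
Formula: f = \frac{0.316}{Re^{0.25}}
f = 0.316/65920^0.25 = 0.01972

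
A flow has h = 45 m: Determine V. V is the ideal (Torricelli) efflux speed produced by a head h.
Formula: V = \sqrt{2 g h}
V = √(2·9.81·45) = 29.71 m/s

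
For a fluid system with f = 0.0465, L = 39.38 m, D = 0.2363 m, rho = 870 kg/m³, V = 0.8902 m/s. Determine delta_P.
Formula: \Delta P = f \frac{L}{D} \frac{\rho V^2}{2}
delta_P = 0.0465·(39.38/0.2363)·0.5·870·0.8902²/1000 = 2.671 kPa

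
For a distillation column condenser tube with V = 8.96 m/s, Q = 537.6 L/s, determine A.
Formula: Q = A V
Substituting knowns: 537.6 = A·8.96·1000
Solving for A: A = (537.6/1000)/8.96 = 0.06 m²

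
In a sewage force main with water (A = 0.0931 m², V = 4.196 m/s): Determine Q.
Formula: Q = A V
Q = 0.0931·4.196·1000 = 390.6 L/s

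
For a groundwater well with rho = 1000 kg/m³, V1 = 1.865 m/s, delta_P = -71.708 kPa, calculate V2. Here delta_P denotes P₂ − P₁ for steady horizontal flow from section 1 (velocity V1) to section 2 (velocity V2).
Formula: \Delta P = \frac{1}{2} \rho (V_1^2 - V_2^2)
Substituting knowns: -71.708 = 0.5·1000·(1.865² − V2²)/1000
Solving for V2: V2 = √(1.865² − 2·(-71.708·1000)/1000) = 12.12 m/s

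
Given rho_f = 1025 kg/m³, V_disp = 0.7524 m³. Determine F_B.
Formula: F_B = \rho_f g V_{disp}
F_B = 1025·9.81·0.7524 = 7566 N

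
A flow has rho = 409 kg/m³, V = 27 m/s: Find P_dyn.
Formula: P_{dyn} = \frac{1}{2} \rho V^2
P_dyn = 0.5·409·27²/1000 = 149.1 kPa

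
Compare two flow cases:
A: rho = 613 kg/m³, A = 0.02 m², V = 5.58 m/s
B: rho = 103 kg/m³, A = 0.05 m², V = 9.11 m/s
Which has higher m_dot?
m_dot(A) = 68.41 kg/s, m_dot(B) = 46.92 kg/s. Answer: A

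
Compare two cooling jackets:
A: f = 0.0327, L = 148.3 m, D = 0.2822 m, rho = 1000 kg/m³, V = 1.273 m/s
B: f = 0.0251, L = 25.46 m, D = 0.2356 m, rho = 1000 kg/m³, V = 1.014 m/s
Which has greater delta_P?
delta_P(A) = 13.92 kPa, delta_P(B) = 1.394 kPa. Answer: A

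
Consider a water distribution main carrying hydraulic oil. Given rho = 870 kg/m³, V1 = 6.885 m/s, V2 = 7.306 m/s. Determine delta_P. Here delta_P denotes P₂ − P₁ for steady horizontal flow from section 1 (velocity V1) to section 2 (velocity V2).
Formula: \Delta P = \frac{1}{2} \rho (V_1^2 - V_2^2)
delta_P = 0.5·870·(6.885² − 7.306²)/1000 = -2.599 kPa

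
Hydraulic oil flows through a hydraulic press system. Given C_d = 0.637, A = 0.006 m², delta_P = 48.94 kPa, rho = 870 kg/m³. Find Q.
Formula: Q = C_d A \sqrt{\frac{2 \Delta P}{\rho}}
Q = 0.637·0.006·√(2·(48.94·1000)/870)·1000 = 40.54 L/s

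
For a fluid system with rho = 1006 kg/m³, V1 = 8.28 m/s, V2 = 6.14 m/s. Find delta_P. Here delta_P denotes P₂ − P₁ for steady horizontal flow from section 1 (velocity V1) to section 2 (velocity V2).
Formula: \Delta P = \frac{1}{2} \rho (V_1^2 - V_2^2)
delta_P = 0.5·1006·(8.28² − 6.14²)/1000 = 15.52 kPa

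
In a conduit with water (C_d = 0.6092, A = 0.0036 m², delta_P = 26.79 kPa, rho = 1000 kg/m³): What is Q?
Formula: Q = C_d A \sqrt{\frac{2 \Delta P}{\rho}}
Q = 0.6092·0.0036·√(2·(26.79·1000)/1000)·1000 = 16.05 L/s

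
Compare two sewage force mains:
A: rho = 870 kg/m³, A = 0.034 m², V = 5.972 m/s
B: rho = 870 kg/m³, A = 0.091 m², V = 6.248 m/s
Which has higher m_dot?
m_dot(A) = 176.7 kg/s, m_dot(B) = 494.7 kg/s. Answer: B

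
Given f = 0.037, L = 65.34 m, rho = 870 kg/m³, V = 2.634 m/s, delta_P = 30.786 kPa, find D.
Formula: \Delta P = f \frac{L}{D} \frac{\rho V^2}{2}
Substituting knowns: 30.786 = 0.037·(65.34/D)·0.5·870·2.634²/1000
Solving for D: D = 0.037·65.34·0.5·870·2.634²/(30.786·1000) = 0.237 m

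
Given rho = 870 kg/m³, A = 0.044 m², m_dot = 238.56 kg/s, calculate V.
Formula: \dot{m} = \rho A V
Substituting knowns: 238.56 = 870·0.044·V
Solving for V: V = 238.56/(870·0.044) = 6.232 m/s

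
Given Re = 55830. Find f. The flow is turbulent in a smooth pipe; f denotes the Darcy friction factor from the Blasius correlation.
Formula: f = \frac{0.316}{Re^{0.25}}
f = 0.316/55830^0.25 = 0.02056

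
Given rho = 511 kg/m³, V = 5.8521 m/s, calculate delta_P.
Formula: V = \sqrt{\frac{2 \Delta P}{\rho}}
Substituting knowns: 5.8521 = √(2·(delta_P·1000)/511)
Solving for delta_P: delta_P = 5.8521²·511/2/1000 = 8.75 kPa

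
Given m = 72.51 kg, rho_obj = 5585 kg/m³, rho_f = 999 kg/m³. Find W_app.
Formula: W_{app} = mg\left(1 - \frac{\rho_f}{\rho_{obj}}\right)
W_app = 72.51·9.81·(1 − 999/5585) = 584.1 N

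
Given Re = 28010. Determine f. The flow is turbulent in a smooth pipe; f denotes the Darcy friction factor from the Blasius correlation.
Formula: f = \frac{0.316}{Re^{0.25}}
f = 0.316/28010^0.25 = 0.02443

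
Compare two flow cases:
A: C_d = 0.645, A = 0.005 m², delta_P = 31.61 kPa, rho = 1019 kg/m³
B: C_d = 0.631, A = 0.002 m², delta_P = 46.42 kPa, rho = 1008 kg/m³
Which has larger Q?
Q(A) = 25.4 L/s, Q(B) = 12.11 L/s. Answer: A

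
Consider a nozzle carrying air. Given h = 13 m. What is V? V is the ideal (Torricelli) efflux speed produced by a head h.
Formula: V = \sqrt{2 g h}
V = √(2·9.81·13) = 15.97 m/s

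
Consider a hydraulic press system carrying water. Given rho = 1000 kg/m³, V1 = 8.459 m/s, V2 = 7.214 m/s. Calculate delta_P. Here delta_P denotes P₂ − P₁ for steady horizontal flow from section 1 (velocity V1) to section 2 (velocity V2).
Formula: \Delta P = \frac{1}{2} \rho (V_1^2 - V_2^2)
delta_P = 0.5·1000·(8.459² − 7.214²)/1000 = 9.756 kPa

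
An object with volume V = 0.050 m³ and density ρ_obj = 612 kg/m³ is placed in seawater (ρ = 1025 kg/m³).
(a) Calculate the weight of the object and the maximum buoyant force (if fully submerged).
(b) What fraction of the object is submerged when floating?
(a) W=rho_obj*g*V=612*9.81*0.050=300.2 N; F_B(max)=rho*g*V=1025*9.81*0.050=502.8 N
(b) Floating fraction=rho_obj/rho=612/1025=0.597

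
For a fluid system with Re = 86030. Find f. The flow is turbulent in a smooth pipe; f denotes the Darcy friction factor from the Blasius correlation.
Formula: f = \frac{0.316}{Re^{0.25}}
f = 0.316/86030^0.25 = 0.01845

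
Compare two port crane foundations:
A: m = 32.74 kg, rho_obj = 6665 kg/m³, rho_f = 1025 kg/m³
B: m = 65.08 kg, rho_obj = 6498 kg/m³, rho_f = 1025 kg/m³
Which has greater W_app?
W_app(A) = 271.8 N, W_app(B) = 537.7 N. Answer: B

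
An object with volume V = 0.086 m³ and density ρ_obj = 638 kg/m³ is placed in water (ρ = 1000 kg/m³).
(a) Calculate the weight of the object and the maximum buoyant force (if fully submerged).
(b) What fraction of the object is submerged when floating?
(a) W=rho_obj*g*V=638*9.81*0.086=538.3 N; F_B(max)=rho*g*V=1000*9.81*0.086=843.7 N
(b) Floating fraction=rho_obj/rho=638/1000=0.638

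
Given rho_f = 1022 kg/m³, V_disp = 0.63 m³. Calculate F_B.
Formula: F_B = \rho_f g V_{disp}
F_B = 1022·9.81·0.63 = 6316 N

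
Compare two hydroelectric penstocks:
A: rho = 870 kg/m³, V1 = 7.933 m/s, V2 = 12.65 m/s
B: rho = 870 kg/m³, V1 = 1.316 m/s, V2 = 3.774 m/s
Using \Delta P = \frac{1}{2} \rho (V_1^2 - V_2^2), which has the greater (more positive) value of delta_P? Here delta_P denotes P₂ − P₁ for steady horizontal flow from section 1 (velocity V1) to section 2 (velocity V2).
delta_P(A) = -42.23 kPa, delta_P(B) = -5.442 kPa. Answer: B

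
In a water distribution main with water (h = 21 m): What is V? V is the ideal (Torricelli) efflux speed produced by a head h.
Formula: V = \sqrt{2 g h}
V = √(2·9.81·21) = 20.3 m/s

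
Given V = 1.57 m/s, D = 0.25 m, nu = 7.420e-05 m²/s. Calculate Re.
Formula: Re = \frac{V D}{\nu}
Re = 1.57·0.25/7.420e-05 = 5290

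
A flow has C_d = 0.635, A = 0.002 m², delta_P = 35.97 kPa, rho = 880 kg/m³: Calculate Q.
Formula: Q = C_d A \sqrt{\frac{2 \Delta P}{\rho}}
Q = 0.635·0.002·√(2·(35.97·1000)/880)·1000 = 11.48 L/s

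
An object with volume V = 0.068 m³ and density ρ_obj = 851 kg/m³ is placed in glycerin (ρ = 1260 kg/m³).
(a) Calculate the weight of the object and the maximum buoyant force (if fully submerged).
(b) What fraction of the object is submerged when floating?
(a) W=rho_obj*g*V=851*9.81*0.068=567.7 N; F_B(max)=rho*g*V=1260*9.81*0.068=840.5 N
(b) Floating fraction=rho_obj/rho=851/1260=0.675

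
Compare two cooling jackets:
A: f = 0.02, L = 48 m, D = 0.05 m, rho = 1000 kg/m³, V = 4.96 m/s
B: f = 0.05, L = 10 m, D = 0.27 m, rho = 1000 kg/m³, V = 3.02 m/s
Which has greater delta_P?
delta_P(A) = 236.2 kPa, delta_P(B) = 8.445 kPa. Answer: A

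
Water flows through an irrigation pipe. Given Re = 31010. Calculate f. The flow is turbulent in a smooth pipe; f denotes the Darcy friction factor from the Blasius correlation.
Formula: f = \frac{0.316}{Re^{0.25}}
f = 0.316/31010^0.25 = 0.02381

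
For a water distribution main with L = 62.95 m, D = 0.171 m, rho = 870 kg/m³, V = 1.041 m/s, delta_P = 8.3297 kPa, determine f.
Formula: \Delta P = f \frac{L}{D} \frac{\rho V^2}{2}
Substituting knowns: 8.3297 = f·(62.95/0.171)·0.5·870·1.041²/1000
Solving for f: f = (8.3297·1000)/((62.95/0.171)·0.5·870·1.041²) = 0.048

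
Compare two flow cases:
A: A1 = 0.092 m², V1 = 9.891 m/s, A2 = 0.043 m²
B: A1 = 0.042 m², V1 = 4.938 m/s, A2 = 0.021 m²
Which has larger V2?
V2(A) = 21.16 m/s, V2(B) = 9.876 m/s. Answer: A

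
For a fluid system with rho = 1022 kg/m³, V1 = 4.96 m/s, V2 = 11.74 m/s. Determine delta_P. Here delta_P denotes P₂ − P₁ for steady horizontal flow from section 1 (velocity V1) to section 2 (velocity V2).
Formula: \Delta P = \frac{1}{2} \rho (V_1^2 - V_2^2)
delta_P = 0.5·1022·(4.96² − 11.74²)/1000 = -57.86 kPa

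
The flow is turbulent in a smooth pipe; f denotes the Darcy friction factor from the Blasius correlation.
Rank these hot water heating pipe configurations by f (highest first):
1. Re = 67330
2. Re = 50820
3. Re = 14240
Case 1: f = 0.01962
Case 2: f = 0.02105
Case 3: f = 0.02893
Ranking (highest first): 3, 2, 1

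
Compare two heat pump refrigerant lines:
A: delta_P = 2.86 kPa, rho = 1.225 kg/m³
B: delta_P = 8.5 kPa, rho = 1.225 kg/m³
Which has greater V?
V(A) = 68.33 m/s, V(B) = 117.8 m/s. Answer: B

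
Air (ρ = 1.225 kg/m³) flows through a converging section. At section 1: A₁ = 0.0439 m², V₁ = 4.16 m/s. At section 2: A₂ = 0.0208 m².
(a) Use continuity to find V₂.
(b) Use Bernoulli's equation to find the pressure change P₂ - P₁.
(a) Continuity: A₁V₁=A₂V₂ -> V₂=A₁V₁/A₂=0.0439*4.16/0.0208=8.78 m/s
(b) Bernoulli: P₂-P₁=0.5*rho*(V₁^2-V₂^2)/1000=0.5*1.225*(4.16^2-8.78^2)/1000=-0.03662 kPa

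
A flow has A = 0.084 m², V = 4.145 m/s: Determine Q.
Formula: Q = A V
Q = 0.084·4.145·1000 = 348.2 L/s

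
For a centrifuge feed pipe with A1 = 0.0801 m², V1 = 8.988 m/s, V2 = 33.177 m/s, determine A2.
Formula: V_2 = \frac{A_1 V_1}{A_2}
Substituting knowns: 33.177 = 0.0801·8.988/A2
Solving for A2: A2 = 0.0801·8.988/33.177 = 0.0217 m²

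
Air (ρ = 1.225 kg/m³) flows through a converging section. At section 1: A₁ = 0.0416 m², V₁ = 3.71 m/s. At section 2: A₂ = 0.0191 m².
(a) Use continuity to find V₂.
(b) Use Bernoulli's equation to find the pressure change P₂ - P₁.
(a) Continuity: A₁V₁=A₂V₂ -> V₂=A₁V₁/A₂=0.0416*3.71/0.0191=8.08 m/s
(b) Bernoulli: P₂-P₁=0.5*rho*(V₁^2-V₂^2)/1000=0.5*1.225*(3.71^2-8.08^2)/1000=-0.03156 kPa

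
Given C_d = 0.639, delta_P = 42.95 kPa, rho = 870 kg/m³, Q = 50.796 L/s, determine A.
Formula: Q = C_d A \sqrt{\frac{2 \Delta P}{\rho}}
Substituting knowns: 50.796 = 0.639·A·√(2·(42.95·1000)/870)·1000
Solving for A: A = (50.796/1000)/(0.639·√(2·(42.95·1000)/870)) = 0.008 m²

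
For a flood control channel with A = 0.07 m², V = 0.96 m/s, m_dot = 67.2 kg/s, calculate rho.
Formula: \dot{m} = \rho A V
Substituting knowns: 67.2 = rho·0.07·0.96
Solving for rho: rho = 67.2/(0.07·0.96) = 1000 kg/m³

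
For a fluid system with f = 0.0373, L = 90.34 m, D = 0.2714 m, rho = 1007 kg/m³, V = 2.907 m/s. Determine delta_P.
Formula: \Delta P = f \frac{L}{D} \frac{\rho V^2}{2}
delta_P = 0.0373·(90.34/0.2714)·0.5·1007·2.907²/1000 = 52.83 kPa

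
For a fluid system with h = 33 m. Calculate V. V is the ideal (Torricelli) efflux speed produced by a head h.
Formula: V = \sqrt{2 g h}
V = √(2·9.81·33) = 25.45 m/s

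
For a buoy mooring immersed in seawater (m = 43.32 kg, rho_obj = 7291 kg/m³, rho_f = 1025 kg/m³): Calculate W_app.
Formula: W_{app} = mg\left(1 - \frac{\rho_f}{\rho_{obj}}\right)
W_app = 43.32·9.81·(1 − 1025/7291) = 365.2 N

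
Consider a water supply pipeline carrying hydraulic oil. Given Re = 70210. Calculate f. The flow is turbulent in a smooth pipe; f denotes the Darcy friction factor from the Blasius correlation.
Formula: f = \frac{0.316}{Re^{0.25}}
f = 0.316/70210^0.25 = 0.01941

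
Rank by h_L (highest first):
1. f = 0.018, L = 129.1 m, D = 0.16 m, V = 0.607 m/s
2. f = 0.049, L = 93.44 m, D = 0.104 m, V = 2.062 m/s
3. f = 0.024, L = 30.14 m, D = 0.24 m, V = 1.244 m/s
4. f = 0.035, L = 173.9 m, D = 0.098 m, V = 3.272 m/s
Case 1: h_L = 0.2727 m
Case 2: h_L = 9.541 m
Case 3: h_L = 0.2377 m
Case 4: h_L = 33.89 m
Ranking (highest first): 4, 2, 1, 3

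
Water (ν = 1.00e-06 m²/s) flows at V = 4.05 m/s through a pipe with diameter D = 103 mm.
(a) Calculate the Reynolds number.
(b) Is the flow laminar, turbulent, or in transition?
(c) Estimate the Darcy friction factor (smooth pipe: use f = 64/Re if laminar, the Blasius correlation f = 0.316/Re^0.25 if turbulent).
(a) Re = V·D/ν = 4.05·0.103/1.00e-06 = 417150
(b) Flow regime: turbulent (Re > 4000)
(c) Friction factor: f = 0.316/Re^0.25 = 0.316/417150^0.25 = 0.01243 (Blasius is strictly valid for Re ≲ 1e5; used here as the smooth-pipe estimate the problem specifies)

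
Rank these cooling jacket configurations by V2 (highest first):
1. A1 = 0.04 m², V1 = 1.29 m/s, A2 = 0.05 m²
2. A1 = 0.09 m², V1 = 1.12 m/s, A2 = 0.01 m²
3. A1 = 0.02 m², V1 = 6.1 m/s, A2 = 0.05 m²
Case 1: V2 = 1.032 m/s
Case 2: V2 = 10.08 m/s
Case 3: V2 = 2.44 m/s
Ranking (highest first): 2, 3, 1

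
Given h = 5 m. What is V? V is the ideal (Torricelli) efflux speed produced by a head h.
Formula: V = \sqrt{2 g h}
V = √(2·9.81·5) = 9.905 m/s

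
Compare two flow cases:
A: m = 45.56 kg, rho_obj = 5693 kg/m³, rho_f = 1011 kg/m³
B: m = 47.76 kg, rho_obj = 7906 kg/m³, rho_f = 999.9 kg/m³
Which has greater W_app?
W_app(A) = 367.6 N, W_app(B) = 409.3 N. Answer: B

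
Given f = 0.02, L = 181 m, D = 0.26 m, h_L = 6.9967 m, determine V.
Formula: h_L = f \frac{L}{D} \frac{V^2}{2g}
Substituting knowns: 6.9967 = 0.02·(181/0.26)·V²/(2·9.81)
Solving for V: V = √(6.9967·2·9.81/(0.02·(181/0.26))) = 3.14 m/s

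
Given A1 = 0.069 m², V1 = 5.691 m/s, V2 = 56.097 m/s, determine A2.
Formula: V_2 = \frac{A_1 V_1}{A_2}
Substituting knowns: 56.097 = 0.069·5.691/A2
Solving for A2: A2 = 0.069·5.691/56.097 = 0.007 m²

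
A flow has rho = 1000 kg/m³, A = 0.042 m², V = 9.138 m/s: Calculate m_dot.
Formula: \dot{m} = \rho A V
m_dot = 1000·0.042·9.138 = 383.8 kg/s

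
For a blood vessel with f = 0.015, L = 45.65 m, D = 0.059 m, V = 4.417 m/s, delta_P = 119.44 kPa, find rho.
Formula: \Delta P = f \frac{L}{D} \frac{\rho V^2}{2}
Substituting knowns: 119.44 = 0.015·(45.65/0.059)·0.5·rho·4.417²/1000
Solving for rho: rho = (119.44·1000)/(0.015·(45.65/0.059)·0.5·4.417²) = 1055 kg/m³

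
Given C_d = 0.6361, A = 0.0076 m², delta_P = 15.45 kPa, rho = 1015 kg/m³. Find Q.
Formula: Q = C_d A \sqrt{\frac{2 \Delta P}{\rho}}
Q = 0.6361·0.0076·√(2·(15.45·1000)/1015)·1000 = 26.67 L/s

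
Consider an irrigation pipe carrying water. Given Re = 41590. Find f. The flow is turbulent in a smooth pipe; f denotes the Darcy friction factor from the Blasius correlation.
Formula: f = \frac{0.316}{Re^{0.25}}
f = 0.316/41590^0.25 = 0.02213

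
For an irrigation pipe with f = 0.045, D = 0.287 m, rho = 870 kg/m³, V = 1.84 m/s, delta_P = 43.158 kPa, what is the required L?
Formula: \Delta P = f \frac{L}{D} \frac{\rho V^2}{2}
Substituting knowns: 43.158 = 0.045·(L/0.287)·0.5·870·1.84²/1000
Solving for L: L = (43.158·1000)·0.287/(0.045·0.5·870·1.84²) = 186.9 m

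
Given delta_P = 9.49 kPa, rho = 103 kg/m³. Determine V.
Formula: V = \sqrt{\frac{2 \Delta P}{\rho}}
V = √(2·(9.49·1000)/103) = 13.57 m/s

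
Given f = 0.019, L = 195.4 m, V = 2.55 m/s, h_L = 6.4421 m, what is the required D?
Formula: h_L = f \frac{L}{D} \frac{V^2}{2g}
Substituting knowns: 6.4421 = 0.019·(195.4/D)·2.55²/(2·9.81)
Solving for D: D = 0.019·195.4·2.55²/(2·9.81·6.4421) = 0.191 m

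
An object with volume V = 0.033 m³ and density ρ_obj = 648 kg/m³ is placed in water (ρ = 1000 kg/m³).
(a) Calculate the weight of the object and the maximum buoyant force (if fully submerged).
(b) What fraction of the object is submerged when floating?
(a) W=rho_obj*g*V=648*9.81*0.033=209.8 N; F_B(max)=rho*g*V=1000*9.81*0.033=323.7 N
(b) Floating fraction=rho_obj/rho=648/1000=0.648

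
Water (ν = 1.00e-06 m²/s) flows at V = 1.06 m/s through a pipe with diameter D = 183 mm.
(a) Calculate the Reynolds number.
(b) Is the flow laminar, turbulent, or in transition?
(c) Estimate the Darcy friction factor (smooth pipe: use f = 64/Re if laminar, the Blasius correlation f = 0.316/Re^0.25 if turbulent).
(a) Re = V·D/ν = 1.06·0.183/1.00e-06 = 193980
(b) Flow regime: turbulent (Re > 4000)
(c) Friction factor: f = 0.316/Re^0.25 = 0.316/193980^0.25 = 0.01506 (Blasius is strictly valid for Re ≲ 1e5; used here as the smooth-pipe estimate the problem specifies)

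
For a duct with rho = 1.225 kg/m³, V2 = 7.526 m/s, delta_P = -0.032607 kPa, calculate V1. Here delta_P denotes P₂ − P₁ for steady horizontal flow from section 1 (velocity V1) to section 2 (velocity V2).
Formula: \Delta P = \frac{1}{2} \rho (V_1^2 - V_2^2)
Substituting knowns: -0.032607 = 0.5·1.225·(V1² − 7.526²)/1000
Solving for V1: V1 = √(7.526² + 2·(-0.032607·1000)/1.225) = 1.845 m/s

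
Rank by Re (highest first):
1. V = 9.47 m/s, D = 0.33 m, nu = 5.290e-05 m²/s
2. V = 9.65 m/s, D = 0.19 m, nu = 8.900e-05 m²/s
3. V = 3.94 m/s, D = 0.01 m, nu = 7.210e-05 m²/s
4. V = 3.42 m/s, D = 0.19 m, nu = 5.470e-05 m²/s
Case 1: Re = 59076
Case 2: Re = 20601
Case 3: Re = 546.5
Case 4: Re = 11879
Ranking (highest first): 1, 2, 4, 3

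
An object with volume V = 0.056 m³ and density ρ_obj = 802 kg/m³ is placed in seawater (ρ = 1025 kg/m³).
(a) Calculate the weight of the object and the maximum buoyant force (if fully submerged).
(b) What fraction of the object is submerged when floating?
(a) W=rho_obj*g*V=802*9.81*0.056=440.6 N; F_B(max)=rho*g*V=1025*9.81*0.056=563.1 N
(b) Floating fraction=rho_obj/rho=802/1025=0.782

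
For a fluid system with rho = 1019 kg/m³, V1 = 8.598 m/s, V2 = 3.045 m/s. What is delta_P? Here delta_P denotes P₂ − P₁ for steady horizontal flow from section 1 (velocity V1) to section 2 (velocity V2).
Formula: \Delta P = \frac{1}{2} \rho (V_1^2 - V_2^2)
delta_P = 0.5·1019·(8.598² − 3.045²)/1000 = 32.94 kPa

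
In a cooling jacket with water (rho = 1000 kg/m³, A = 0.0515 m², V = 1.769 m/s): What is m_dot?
Formula: \dot{m} = \rho A V
m_dot = 1000·0.0515·1.769 = 91.1 kg/s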